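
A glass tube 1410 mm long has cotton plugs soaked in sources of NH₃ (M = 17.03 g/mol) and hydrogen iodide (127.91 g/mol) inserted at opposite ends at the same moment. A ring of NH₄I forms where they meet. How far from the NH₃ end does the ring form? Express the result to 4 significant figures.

Graham's law gives d_NH₃/d_HI = rate_NH₃/rate_HI = √(M_HI/M_NH₃) = √(127.91/17.03) = 2.741.
With d_NH₃ + d_HI = 1410 mm, d_HI = 1410/(1 + 2.741) = 376.9 mm.
d_NH₃ = 1410 − 376.9 = 1033 mm.

1033 mm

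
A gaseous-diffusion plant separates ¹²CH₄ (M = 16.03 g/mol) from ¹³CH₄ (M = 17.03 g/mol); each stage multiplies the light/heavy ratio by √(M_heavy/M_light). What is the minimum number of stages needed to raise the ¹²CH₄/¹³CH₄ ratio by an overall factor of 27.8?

110

With α = √(17.03/16.03) per stage, ln α = ½ ln(1.06238) = 0.03026.
Need α^N ≥ 27.8 ⇒ N ≥ ln(27.8) / ln α = 3.325 / 0.03026 = 109.89.
So at least 110 stages are needed.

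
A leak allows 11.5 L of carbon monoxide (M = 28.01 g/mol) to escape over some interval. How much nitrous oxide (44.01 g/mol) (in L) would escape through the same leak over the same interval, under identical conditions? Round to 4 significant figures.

By Graham's law, rate_N₂O/rate_CO = √(M_CO/M_N₂O) = √(28.01/44.01) = √0.6364 = 0.7978.
So the volume for N₂O is 11.5 × 0.7978 = 9.174 L.

9.174 L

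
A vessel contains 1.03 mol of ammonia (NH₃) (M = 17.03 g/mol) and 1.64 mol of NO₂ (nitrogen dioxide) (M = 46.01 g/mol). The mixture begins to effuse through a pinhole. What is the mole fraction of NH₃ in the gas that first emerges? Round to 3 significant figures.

Rate_i ∝ x_i/√M_i (Graham's law weighted by mole fraction), so the effusate composition follows n_i/√M_i.
Mole fraction of NH₃ in the effusate = (n_NH₃/√M_NH₃) / (n_NH₃/√M_NH₃ + n_NO₂/√M_NO₂)
= (1.03/√17.03) / (1.03/√17.03 + 1.64/√46.01) = 0.2496/(0.2496 + 0.2418) = 0.508.

0.508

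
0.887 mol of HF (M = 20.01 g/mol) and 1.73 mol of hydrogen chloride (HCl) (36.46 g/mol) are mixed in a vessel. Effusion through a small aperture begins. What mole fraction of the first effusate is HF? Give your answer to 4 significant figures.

0.4090

The effusion rate of species i is ∝ p_i/√M_i ∝ n_i/√M_i.
So x_HF in the escaping gas = (n_HF/√M_HF) / Σ(n_i/√M_i)
= (0.887/√20.01) / (0.887/√20.01 + 1.73/√36.46) = 0.1983/(0.1983 + 0.2865) = 0.4090.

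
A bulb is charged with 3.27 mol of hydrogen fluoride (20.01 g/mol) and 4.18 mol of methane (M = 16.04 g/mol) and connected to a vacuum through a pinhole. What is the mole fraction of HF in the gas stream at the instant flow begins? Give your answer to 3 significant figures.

0.412

Each component's effusion rate ∝ (its partial pressure)·(1/√M) ∝ n_i/√M_i.
So x_HF in the escaping gas = (n_HF/√M_HF) / Σ(n_i/√M_i)
= (3.27/√20.01) / (3.27/√20.01 + 4.18/√16.04) = 0.7310/(0.7310 + 1.044) = 0.412.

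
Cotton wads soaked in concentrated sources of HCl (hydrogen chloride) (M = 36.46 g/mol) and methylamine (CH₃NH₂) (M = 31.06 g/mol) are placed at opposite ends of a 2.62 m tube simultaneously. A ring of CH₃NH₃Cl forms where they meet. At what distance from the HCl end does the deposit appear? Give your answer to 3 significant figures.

Distances travelled in equal time are proportional to diffusion rates, so d_HCl/d_CH₃NH₂ = √(M_CH₃NH₂/M_HCl) = √(31.06/36.46) = 0.9230.
With d_HCl + d_CH₃NH₂ = 2.62 m, d_CH₃NH₂ = 2.62/(1 + 0.9230) = 1.362 m.
d_HCl = 2.62 − 1.362 = 1.26 m.

1.26 m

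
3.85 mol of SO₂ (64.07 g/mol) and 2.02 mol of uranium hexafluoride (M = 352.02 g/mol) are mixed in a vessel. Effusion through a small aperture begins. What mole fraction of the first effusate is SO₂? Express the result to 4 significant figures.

0.8171

Effusion rate of each component ∝ n_i/√M_i (partial pressure × 1/√M).
x_SO₂(eff) = (n_SO₂/√M_SO₂) / (n_SO₂/√M_SO₂ + n_UF₆/√M_UF₆)
= (3.85/√64.07) / (3.85/√64.07 + 2.02/√352.02) = 0.4810/(0.4810 + 0.1077) = 0.8171.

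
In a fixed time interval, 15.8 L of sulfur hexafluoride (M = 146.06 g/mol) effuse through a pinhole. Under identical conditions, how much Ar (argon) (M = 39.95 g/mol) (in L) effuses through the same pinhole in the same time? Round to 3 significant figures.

30.2 L

Graham's law gives rate_Ar/rate_SF₆ = √(M_SF₆/M_Ar) = √(146.06/39.95) = √3.656 = 1.912.
So the volume for Ar is 15.8 × 1.912 = 30.2 L.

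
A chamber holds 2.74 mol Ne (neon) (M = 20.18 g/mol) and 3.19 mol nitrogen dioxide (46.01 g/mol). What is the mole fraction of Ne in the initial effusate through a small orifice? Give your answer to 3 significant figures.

Rate_i ∝ x_i/√M_i (Graham's law weighted by mole fraction), so the effusate composition follows n_i/√M_i.
Mole fraction of Ne in the effusate = (n_Ne/√M_Ne) / (n_Ne/√M_Ne + n_NO₂/√M_NO₂)
= (2.74/√20.18) / (2.74/√20.18 + 3.19/√46.01) = 0.6099/(0.6099 + 0.4703) = 0.565.

0.565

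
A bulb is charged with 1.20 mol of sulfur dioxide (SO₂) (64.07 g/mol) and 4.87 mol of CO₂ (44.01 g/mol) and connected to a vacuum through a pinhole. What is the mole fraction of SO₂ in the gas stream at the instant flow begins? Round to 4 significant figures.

0.1696

Rate_i ∝ x_i/√M_i (Graham's law weighted by mole fraction), so the effusate composition follows n_i/√M_i.
Mole fraction of SO₂ in the effusate = (n_SO₂/√M_SO₂) / (n_SO₂/√M_SO₂ + n_CO₂/√M_CO₂)
= (1.20/√64.07) / (1.20/√64.07 + 4.87/√44.01) = 0.1499/(0.1499 + 0.7341) = 0.1696.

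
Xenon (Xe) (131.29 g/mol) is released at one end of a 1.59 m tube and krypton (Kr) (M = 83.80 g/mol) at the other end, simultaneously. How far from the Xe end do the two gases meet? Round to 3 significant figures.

In equal time, each gas travels a distance ∝ its rate ∝ 1/√M, so d_Xe/d_Kr = √(M_Kr/M_Xe) = √(83.80/131.29) = 0.7989.
With d_Xe + d_Kr = 1.59 m, d_Kr = 1.59/(1 + 0.7989) = 0.8839 m.
d_Xe = 1.59 − 0.8839 = 0.706 m.

0.706 m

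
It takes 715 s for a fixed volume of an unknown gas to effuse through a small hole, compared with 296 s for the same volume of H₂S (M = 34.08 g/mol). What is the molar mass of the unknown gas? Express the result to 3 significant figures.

By Graham's law, t_X/t_H₂S = √(M_X/M_H₂S).
715/296 = 2.416 = √(M_X/34.08)
M_X = 34.08 × 2.416² = 34.08 × 5.835 = 199 g/mol

199 g/mol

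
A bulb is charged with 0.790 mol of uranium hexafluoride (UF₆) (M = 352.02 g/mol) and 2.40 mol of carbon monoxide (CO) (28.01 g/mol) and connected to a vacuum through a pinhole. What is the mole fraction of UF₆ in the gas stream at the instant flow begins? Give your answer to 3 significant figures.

0.0850

Each component's effusion rate ∝ (its partial pressure)·(1/√M) ∝ n_i/√M_i.
x_UF₆(eff) = (n_UF₆/√M_UF₆) / (n_UF₆/√M_UF₆ + n_CO/√M_CO)
= (0.790/√352.02) / (0.790/√352.02 + 2.40/√28.01) = 0.04211/(0.04211 + 0.4535) = 0.0850.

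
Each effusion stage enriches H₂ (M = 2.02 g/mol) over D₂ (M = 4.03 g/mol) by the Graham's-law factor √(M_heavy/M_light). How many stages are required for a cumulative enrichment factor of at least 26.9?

Per stage α = (4.03/2.02)^(1/2) = 1.99505^0.5, giving ln α = 0.3453.
Need α^N ≥ 26.9 ⇒ N ≥ ln(26.9) / ln α = 3.292 / 0.3453 = 9.53.
So at least 10 stages are needed.

10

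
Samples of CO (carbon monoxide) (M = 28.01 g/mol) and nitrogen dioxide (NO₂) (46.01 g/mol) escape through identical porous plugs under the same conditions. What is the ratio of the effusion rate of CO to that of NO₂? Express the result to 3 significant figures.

1.28

From Graham's law, rate_CO/rate_NO₂ = √(M_NO₂/M_CO) = √(46.01/28.01) = √1.643 = 1.28.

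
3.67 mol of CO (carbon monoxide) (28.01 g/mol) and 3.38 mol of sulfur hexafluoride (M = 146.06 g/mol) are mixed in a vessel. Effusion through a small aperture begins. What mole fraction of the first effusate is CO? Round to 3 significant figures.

0.713

Each component's effusion rate ∝ (its partial pressure)·(1/√M) ∝ n_i/√M_i.
So x_CO in the escaping gas = (n_CO/√M_CO) / Σ(n_i/√M_i)
= (3.67/√28.01) / (3.67/√28.01 + 3.38/√146.06) = 0.6934/(0.6934 + 0.2797) = 0.713.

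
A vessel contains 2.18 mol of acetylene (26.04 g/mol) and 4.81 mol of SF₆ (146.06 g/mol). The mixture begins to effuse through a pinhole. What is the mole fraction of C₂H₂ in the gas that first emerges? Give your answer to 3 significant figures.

The effusion rate of species i is ∝ p_i/√M_i ∝ n_i/√M_i.
x_C₂H₂(eff) = (n_C₂H₂/√M_C₂H₂) / (n_C₂H₂/√M_C₂H₂ + n_SF₆/√M_SF₆)
= (2.18/√26.04) / (2.18/√26.04 + 4.81/√146.06) = 0.4272/(0.4272 + 0.3980) = 0.518.

0.518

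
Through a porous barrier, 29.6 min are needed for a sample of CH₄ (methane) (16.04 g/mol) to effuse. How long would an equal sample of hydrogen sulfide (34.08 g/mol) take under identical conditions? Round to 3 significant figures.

Since effusion rate ∝ 1/√M, t_H₂S/t_CH₄ = √(M_H₂S/M_CH₄) = √(34.08/16.04) = √2.125 = 1.458.
So the time for H₂S is 29.6 × 1.458 = 43.1 min.

43.1 min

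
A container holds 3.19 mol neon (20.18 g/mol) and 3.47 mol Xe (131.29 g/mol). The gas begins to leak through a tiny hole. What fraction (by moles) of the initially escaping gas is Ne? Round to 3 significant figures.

The effusion rate of species i is ∝ p_i/√M_i ∝ n_i/√M_i.
x_Ne(eff) = (n_Ne/√M_Ne) / (n_Ne/√M_Ne + n_Xe/√M_Xe)
= (3.19/√20.18) / (3.19/√20.18 + 3.47/√131.29) = 0.7101/(0.7101 + 0.3028) = 0.701.

0.701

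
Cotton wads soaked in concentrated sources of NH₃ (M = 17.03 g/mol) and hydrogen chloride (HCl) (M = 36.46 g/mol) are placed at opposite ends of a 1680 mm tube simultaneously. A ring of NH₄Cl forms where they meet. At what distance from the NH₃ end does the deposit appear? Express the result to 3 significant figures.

Graham's law gives d_NH₃/d_HCl = rate_NH₃/rate_HCl = √(M_HCl/M_NH₃) = √(36.46/17.03) = 1.463.
With d_NH₃ + d_HCl = 1680 mm, d_HCl = 1680/(1 + 1.463) = 682.0 mm.
d_NH₃ = 1680 − 682.0 = 998 mm.

998 mm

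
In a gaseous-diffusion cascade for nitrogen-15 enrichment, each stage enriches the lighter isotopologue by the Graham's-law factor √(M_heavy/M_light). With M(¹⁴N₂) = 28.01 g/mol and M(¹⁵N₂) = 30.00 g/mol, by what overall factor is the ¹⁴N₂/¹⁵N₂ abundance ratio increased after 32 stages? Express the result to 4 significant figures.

2.999

The single-stage factor is √(M_heavy/M_light), so 32 stages give [√(30.00/28.01)]^32 = (30.00/28.01)^(32/2).
= 1.07105^16 = 2.999.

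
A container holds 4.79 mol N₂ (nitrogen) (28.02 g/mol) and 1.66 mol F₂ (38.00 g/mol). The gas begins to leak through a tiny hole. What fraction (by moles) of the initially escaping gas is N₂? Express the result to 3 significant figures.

0.771

The effusion rate of species i is ∝ p_i/√M_i ∝ n_i/√M_i.
x_N₂(eff) = (n_N₂/√M_N₂) / (n_N₂/√M_N₂ + n_F₂/√M_F₂)
= (4.79/√28.02) / (4.79/√28.02 + 1.66/√38.00) = 0.9049/(0.9049 + 0.2693) = 0.771.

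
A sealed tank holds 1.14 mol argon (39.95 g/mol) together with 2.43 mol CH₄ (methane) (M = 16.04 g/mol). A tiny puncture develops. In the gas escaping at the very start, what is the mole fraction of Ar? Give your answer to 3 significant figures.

The effusion rate of species i is ∝ p_i/√M_i ∝ n_i/√M_i.
Mole fraction of Ar in the effusate = (n_Ar/√M_Ar) / (n_Ar/√M_Ar + n_CH₄/√M_CH₄)
= (1.14/√39.95) / (1.14/√39.95 + 2.43/√16.04) = 0.1804/(0.1804 + 0.6067) = 0.229.

0.229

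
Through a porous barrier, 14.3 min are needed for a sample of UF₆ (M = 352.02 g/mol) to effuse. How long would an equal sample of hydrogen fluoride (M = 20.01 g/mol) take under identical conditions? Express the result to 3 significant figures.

3.41 min

Graham's law gives t_HF/t_UF₆ = √(M_HF/M_UF₆) = √(20.01/352.02) = √0.05684 = 0.2384.
So the time for HF is 14.3 × 0.2384 = 3.41 min.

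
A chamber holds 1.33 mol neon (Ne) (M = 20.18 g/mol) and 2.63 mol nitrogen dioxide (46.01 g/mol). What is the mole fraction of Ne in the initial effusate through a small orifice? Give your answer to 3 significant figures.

0.433

The effusion rate of species i is ∝ p_i/√M_i ∝ n_i/√M_i.
x_Ne(eff) = (n_Ne/√M_Ne) / (n_Ne/√M_Ne + n_NO₂/√M_NO₂)
= (1.33/√20.18) / (1.33/√20.18 + 2.63/√46.01) = 0.2961/(0.2961 + 0.3877) = 0.433.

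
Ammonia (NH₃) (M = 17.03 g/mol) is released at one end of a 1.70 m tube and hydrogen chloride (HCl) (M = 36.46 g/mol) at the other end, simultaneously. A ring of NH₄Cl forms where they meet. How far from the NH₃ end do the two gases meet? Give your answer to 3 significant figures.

1.01 m

Distances travelled in equal time are proportional to diffusion rates, so d_NH₃/d_HCl = √(M_HCl/M_NH₃) = √(36.46/17.03) = 1.463.
With d_NH₃ + d_HCl = 1.70 m, d_HCl = 1.70/(1 + 1.463) = 0.6902 m.
d_NH₃ = 1.70 − 0.6902 = 1.01 m.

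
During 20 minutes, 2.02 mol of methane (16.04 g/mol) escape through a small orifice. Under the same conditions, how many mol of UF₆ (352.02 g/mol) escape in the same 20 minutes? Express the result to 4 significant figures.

0.4312 mol

By Graham's law, rate_UF₆/rate_CH₄ = √(M_CH₄/M_UF₆) = √(16.04/352.02) = √0.04557 = 0.2135.
So the amount for UF₆ is 2.02 × 0.2135 = 0.4312 mol.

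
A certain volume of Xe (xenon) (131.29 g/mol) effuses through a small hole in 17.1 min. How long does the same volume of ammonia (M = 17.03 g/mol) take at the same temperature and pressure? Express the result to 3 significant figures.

6.16 min

Graham's law gives t_NH₃/t_Xe = √(M_NH₃/M_Xe) = √(17.03/131.29) = √0.1297 = 0.3602.
So the time for NH₃ is 17.1 × 0.3602 = 6.16 min.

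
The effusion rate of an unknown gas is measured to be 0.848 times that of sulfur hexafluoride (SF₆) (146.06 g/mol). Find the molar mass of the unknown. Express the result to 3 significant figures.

By Graham's law, rate_X/rate_SF₆ = √(M_SF₆/M_X).
0.848 = √(146.06/M_X)
M_X = 146.06 / 0.848² = 146.06 / 0.7191 = 203 g/mol

203 g/mol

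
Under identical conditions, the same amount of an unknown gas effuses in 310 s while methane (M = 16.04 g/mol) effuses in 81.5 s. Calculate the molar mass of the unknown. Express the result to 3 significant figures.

From Graham's law, t_X/t_CH₄ = √(M_X/M_CH₄).
310/81.5 = 3.804 = √(M_X/16.04)
M_X = 16.04 × 3.804² = 16.04 × 14.47 = 232 g/mol

232 g/mol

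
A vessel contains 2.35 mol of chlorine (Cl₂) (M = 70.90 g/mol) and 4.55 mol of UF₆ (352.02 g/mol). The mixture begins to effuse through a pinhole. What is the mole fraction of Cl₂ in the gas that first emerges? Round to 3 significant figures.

0.535

Rate_i ∝ x_i/√M_i (Graham's law weighted by mole fraction), so the effusate composition follows n_i/√M_i.
x_Cl₂(eff) = (n_Cl₂/√M_Cl₂) / (n_Cl₂/√M_Cl₂ + n_UF₆/√M_UF₆)
= (2.35/√70.90) / (2.35/√70.90 + 4.55/√352.02) = 0.2791/(0.2791 + 0.2425) = 0.535.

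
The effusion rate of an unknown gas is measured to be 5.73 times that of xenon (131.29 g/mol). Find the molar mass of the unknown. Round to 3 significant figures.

Using Graham's law: rate_X/rate_Xe = √(M_Xe/M_X).
5.73 = √(131.29/M_X)
M_X = 131.29 / 5.73² = 131.29 / 32.83 = 4.00 g/mol

4.00 g/mol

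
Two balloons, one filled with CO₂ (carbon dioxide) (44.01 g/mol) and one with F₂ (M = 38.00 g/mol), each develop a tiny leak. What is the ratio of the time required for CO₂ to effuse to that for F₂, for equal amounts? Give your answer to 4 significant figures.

1.076

From Graham's law, t_CO₂/t_F₂ = √(M_CO₂/M_F₂) = √(44.01/38.00) = √1.158 = 1.076.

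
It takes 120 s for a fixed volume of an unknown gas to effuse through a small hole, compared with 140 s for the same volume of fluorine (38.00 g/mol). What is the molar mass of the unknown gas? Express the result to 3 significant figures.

Since effusion rate ∝ 1/√M, t_X/t_F₂ = √(M_X/M_F₂).
120/140 = 0.8571 = √(M_X/38.00)
M_X = 38.00 × 0.8571² = 38.00 × 0.7347 = 27.9 g/mol

27.9 g/mol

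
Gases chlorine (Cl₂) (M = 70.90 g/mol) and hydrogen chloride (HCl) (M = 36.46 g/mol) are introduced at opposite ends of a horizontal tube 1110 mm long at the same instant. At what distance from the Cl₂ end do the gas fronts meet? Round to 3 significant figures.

464 mm

The fronts meet when d_Cl₂ + d_HCl = L with d_Cl₂/d_HCl = √(M_HCl/M_Cl₂) (Graham's law). Here √(M_HCl/M_Cl₂) = √(36.46/70.90) = 0.7171.
With d_Cl₂ + d_HCl = 1110 mm, d_HCl = 1110/(1 + 0.7171) = 646.4 mm.
d_Cl₂ = 1110 − 646.4 = 464 mm.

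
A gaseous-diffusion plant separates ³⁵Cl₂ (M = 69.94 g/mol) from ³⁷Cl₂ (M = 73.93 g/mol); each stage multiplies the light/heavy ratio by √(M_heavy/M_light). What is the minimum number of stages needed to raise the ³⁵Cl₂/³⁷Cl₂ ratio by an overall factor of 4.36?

54

Single-stage factor α = √(73.93/69.94), so ln α = ½ ln(1.05705) = 0.02774.
Need α^N ≥ 4.36 ⇒ N ≥ ln(4.36) / ln α = 1.472 / 0.02774 = 53.08.
Rounding up, N = 54 stages.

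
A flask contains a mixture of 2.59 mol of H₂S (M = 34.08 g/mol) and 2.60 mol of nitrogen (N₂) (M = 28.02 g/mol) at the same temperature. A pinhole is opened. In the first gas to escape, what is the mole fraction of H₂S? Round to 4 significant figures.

Effusion rate of each component ∝ n_i/√M_i (partial pressure × 1/√M).
x_H₂S(eff) = (n_H₂S/√M_H₂S) / (n_H₂S/√M_H₂S + n_N₂/√M_N₂)
= (2.59/√34.08) / (2.59/√34.08 + 2.60/√28.02) = 0.4437/(0.4437 + 0.4912) = 0.4746.

0.4746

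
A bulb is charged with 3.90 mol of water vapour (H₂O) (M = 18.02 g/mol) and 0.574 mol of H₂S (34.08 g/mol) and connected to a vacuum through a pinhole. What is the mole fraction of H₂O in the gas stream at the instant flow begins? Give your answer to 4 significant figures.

0.9033

Each component's effusion rate ∝ (its partial pressure)·(1/√M) ∝ n_i/√M_i.
x_H₂O(eff) = (n_H₂O/√M_H₂O) / (n_H₂O/√M_H₂O + n_H₂S/√M_H₂S)
= (3.90/√18.02) / (3.90/√18.02 + 0.574/√34.08) = 0.9187/(0.9187 + 0.09832) = 0.9033.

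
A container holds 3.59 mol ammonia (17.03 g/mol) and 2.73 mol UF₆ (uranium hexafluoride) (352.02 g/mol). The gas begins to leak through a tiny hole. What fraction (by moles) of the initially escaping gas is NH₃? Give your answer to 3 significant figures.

The effusion rate of species i is ∝ p_i/√M_i ∝ n_i/√M_i.
Mole fraction of NH₃ in the effusate = (n_NH₃/√M_NH₃) / (n_NH₃/√M_NH₃ + n_UF₆/√M_UF₆)
= (3.59/√17.03) / (3.59/√17.03 + 2.73/√352.02) = 0.8699/(0.8699 + 0.1455) = 0.857.

0.857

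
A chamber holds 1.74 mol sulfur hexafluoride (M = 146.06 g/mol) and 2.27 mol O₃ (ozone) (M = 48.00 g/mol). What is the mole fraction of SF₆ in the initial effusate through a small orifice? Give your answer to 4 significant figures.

The effusion rate of species i is ∝ p_i/√M_i ∝ n_i/√M_i.
So x_SF₆ in the escaping gas = (n_SF₆/√M_SF₆) / Σ(n_i/√M_i)
= (1.74/√146.06) / (1.74/√146.06 + 2.27/√48.00) = 0.1440/(0.1440 + 0.3276) = 0.3053.

0.3053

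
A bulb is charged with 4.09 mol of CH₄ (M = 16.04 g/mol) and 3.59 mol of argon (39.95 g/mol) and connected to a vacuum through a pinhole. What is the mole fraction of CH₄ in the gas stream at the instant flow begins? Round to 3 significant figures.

Each component's effusion rate ∝ (its partial pressure)·(1/√M) ∝ n_i/√M_i.
Mole fraction of CH₄ in the effusate = (n_CH₄/√M_CH₄) / (n_CH₄/√M_CH₄ + n_Ar/√M_Ar)
= (4.09/√16.04) / (4.09/√16.04 + 3.59/√39.95) = 1.021/(1.021 + 0.5680) = 0.643.

0.643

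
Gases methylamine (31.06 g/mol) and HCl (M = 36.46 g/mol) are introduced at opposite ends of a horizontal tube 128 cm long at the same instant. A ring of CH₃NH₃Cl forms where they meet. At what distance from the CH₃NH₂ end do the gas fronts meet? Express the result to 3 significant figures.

66.6 cm

In equal time, each gas travels a distance ∝ its rate ∝ 1/√M, so d_CH₃NH₂/d_HCl = √(M_HCl/M_CH₃NH₂) = √(36.46/31.06) = 1.083.
With d_CH₃NH₂ + d_HCl = 128 cm, d_HCl = 128/(1 + 1.083) = 61.44 cm.
d_CH₃NH₂ = 128 − 61.44 = 66.6 cm.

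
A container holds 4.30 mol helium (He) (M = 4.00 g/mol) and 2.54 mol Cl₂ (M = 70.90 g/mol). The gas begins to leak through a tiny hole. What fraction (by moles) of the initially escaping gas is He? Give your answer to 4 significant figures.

0.8770

Effusion rate of each component ∝ n_i/√M_i (partial pressure × 1/√M).
So x_He in the escaping gas = (n_He/√M_He) / Σ(n_i/√M_i)
= (4.30/√4.00) / (4.30/√4.00 + 2.54/√70.90) = 2.150/(2.150 + 0.3017) = 0.8770.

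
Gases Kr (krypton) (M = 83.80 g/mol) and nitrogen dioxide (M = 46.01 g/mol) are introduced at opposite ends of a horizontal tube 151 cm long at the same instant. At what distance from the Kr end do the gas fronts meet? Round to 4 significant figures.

In equal time, each gas travels a distance ∝ its rate ∝ 1/√M, so d_Kr/d_NO₂ = √(M_NO₂/M_Kr) = √(46.01/83.80) = 0.7410.
With d_Kr + d_NO₂ = 151 cm, d_NO₂ = 151/(1 + 0.7410) = 86.73 cm.
d_Kr = 151 − 86.73 = 64.27 cm.

64.27 cm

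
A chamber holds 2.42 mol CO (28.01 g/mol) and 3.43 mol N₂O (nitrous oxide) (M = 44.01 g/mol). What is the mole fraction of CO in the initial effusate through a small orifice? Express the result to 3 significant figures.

0.469

Effusion rate of each component ∝ n_i/√M_i (partial pressure × 1/√M).
Mole fraction of CO in the effusate = (n_CO/√M_CO) / (n_CO/√M_CO + n_N₂O/√M_N₂O)
= (2.42/√28.01) / (2.42/√28.01 + 3.43/√44.01) = 0.4573/(0.4573 + 0.5170) = 0.469.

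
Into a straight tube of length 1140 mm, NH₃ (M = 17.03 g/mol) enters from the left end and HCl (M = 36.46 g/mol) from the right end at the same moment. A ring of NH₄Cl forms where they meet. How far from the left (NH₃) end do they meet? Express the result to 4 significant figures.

677.2 mm

The fronts meet when d_NH₃ + d_HCl = L with d_NH₃/d_HCl = √(M_HCl/M_NH₃) (Graham's law). Here √(M_HCl/M_NH₃) = √(36.46/17.03) = 1.463.
With d_NH₃ + d_HCl = 1140 mm, d_HCl = 1140/(1 + 1.463) = 462.8 mm.
d_NH₃ = 1140 − 462.8 = 677.2 mm.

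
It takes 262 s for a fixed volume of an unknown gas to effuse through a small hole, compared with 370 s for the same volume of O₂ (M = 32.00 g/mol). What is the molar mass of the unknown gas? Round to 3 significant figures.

16.0 g/mol

From Graham's law, t_X/t_O₂ = √(M_X/M_O₂).
262/370 = 0.7081 = √(M_X/32.00)
M_X = 32.00 × 0.7081² = 32.00 × 0.5014 = 16.0 g/mol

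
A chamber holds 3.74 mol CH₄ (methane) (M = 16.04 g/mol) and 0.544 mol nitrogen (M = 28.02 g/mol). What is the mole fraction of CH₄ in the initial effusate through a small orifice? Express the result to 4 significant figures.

The effusion rate of species i is ∝ p_i/√M_i ∝ n_i/√M_i.
x_CH₄(eff) = (n_CH₄/√M_CH₄) / (n_CH₄/√M_CH₄ + n_N₂/√M_N₂)
= (3.74/√16.04) / (3.74/√16.04 + 0.544/√28.02) = 0.9338/(0.9338 + 0.1028) = 0.9009.

0.9009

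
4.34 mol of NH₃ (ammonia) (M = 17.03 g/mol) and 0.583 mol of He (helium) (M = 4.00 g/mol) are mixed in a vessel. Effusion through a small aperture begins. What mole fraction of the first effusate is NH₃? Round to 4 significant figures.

Effusion rate of each component ∝ n_i/√M_i (partial pressure × 1/√M).
Mole fraction of NH₃ in the effusate = (n_NH₃/√M_NH₃) / (n_NH₃/√M_NH₃ + n_He/√M_He)
= (4.34/√17.03) / (4.34/√17.03 + 0.583/√4.00) = 1.052/(1.052 + 0.2915) = 0.7830.

0.7830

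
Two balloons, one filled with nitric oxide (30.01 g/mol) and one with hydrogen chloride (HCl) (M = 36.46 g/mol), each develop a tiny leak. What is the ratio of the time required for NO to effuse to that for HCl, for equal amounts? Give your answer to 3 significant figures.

Since effusion rate ∝ 1/√M, t_NO/t_HCl = √(M_NO/M_HCl) = √(30.01/36.46) = √0.8231 = 0.907.

0.907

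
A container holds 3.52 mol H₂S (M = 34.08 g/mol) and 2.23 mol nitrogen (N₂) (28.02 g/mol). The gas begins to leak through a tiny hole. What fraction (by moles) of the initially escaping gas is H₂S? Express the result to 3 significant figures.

The effusion rate of species i is ∝ p_i/√M_i ∝ n_i/√M_i.
So x_H₂S in the escaping gas = (n_H₂S/√M_H₂S) / Σ(n_i/√M_i)
= (3.52/√34.08) / (3.52/√34.08 + 2.23/√28.02) = 0.6030/(0.6030 + 0.4213) = 0.589.

0.589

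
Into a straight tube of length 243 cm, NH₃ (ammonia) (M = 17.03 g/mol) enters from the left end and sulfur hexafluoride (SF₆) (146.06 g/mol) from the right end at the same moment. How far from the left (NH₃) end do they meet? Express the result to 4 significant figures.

181.1 cm

The fronts meet when d_NH₃ + d_SF₆ = L with d_NH₃/d_SF₆ = √(M_SF₆/M_NH₃) (Graham's law). Here √(M_SF₆/M_NH₃) = √(146.06/17.03) = 2.929.
With d_NH₃ + d_SF₆ = 243 cm, d_SF₆ = 243/(1 + 2.929) = 61.85 cm.
d_NH₃ = 243 − 61.85 = 181.1 cm.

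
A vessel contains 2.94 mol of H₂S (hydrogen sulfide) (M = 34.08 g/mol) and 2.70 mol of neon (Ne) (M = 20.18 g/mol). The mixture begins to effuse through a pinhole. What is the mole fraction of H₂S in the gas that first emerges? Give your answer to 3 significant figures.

Effusion rate of each component ∝ n_i/√M_i (partial pressure × 1/√M).
Mole fraction of H₂S in the effusate = (n_H₂S/√M_H₂S) / (n_H₂S/√M_H₂S + n_Ne/√M_Ne)
= (2.94/√34.08) / (2.94/√34.08 + 2.70/√20.18) = 0.5036/(0.5036 + 0.6010) = 0.456.

0.456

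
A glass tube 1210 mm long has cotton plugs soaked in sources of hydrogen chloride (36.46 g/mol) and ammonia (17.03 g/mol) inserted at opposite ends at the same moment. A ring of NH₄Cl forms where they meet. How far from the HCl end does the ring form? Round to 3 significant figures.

Graham's law gives d_HCl/d_NH₃ = rate_HCl/rate_NH₃ = √(M_NH₃/M_HCl) = √(17.03/36.46) = 0.6834.
With d_HCl + d_NH₃ = 1210 mm, d_NH₃ = 1210/(1 + 0.6834) = 718.8 mm.
d_HCl = 1210 − 718.8 = 491 mm.

491 mm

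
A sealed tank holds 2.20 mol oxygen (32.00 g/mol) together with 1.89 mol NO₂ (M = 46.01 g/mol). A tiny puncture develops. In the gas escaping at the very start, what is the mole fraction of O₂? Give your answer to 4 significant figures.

0.5826

Each component's effusion rate ∝ (its partial pressure)·(1/√M) ∝ n_i/√M_i.
So x_O₂ in the escaping gas = (n_O₂/√M_O₂) / Σ(n_i/√M_i)
= (2.20/√32.00) / (2.20/√32.00 + 1.89/√46.01) = 0.3889/(0.3889 + 0.2786) = 0.5826.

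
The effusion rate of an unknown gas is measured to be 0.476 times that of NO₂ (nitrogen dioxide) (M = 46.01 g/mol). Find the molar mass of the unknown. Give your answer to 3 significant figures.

203 g/mol

From Graham's law, rate_X/rate_NO₂ = √(M_NO₂/M_X).
0.476 = √(46.01/M_X)
M_X = 46.01 / 0.476² = 46.01 / 0.2266 = 203 g/mol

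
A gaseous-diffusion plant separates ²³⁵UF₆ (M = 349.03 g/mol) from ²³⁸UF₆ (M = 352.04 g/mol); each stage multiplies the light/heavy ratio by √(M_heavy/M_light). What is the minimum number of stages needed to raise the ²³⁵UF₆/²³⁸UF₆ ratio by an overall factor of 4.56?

354

Per stage α = (352.04/349.03)^(1/2) = 1.00862^0.5, giving ln α = 0.004293.
Need α^N ≥ 4.56 ⇒ N ≥ ln(4.56) / ln α = 1.517 / 0.004293 = 353.40.
Minimum whole number of stages: N = 354.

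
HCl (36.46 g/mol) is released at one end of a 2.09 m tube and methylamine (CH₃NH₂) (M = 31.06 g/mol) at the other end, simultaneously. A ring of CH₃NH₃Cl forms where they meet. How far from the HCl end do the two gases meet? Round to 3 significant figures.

1.00 m

Graham's law gives d_HCl/d_CH₃NH₂ = rate_HCl/rate_CH₃NH₂ = √(M_CH₃NH₂/M_HCl) = √(31.06/36.46) = 0.9230.
With d_HCl + d_CH₃NH₂ = 2.09 m, d_CH₃NH₂ = 2.09/(1 + 0.9230) = 1.087 m.
d_HCl = 2.09 − 1.087 = 1.00 m.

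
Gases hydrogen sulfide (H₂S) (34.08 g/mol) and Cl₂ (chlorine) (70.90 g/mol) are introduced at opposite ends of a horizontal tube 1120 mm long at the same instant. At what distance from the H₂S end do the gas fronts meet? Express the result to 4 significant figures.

In equal time, each gas travels a distance ∝ its rate ∝ 1/√M, so d_H₂S/d_Cl₂ = √(M_Cl₂/M_H₂S) = √(70.90/34.08) = 1.442.
With d_H₂S + d_Cl₂ = 1120 mm, d_Cl₂ = 1120/(1 + 1.442) = 458.6 mm.
d_H₂S = 1120 − 458.6 = 661.4 mm.

661.4 mm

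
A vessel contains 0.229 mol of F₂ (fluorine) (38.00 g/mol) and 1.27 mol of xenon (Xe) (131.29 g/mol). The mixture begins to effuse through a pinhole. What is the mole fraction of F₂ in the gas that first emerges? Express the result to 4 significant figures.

0.2510

Effusion rate of each component ∝ n_i/√M_i (partial pressure × 1/√M).
x_F₂(eff) = (n_F₂/√M_F₂) / (n_F₂/√M_F₂ + n_Xe/√M_Xe)
= (0.229/√38.00) / (0.229/√38.00 + 1.27/√131.29) = 0.03715/(0.03715 + 0.1108) = 0.2510.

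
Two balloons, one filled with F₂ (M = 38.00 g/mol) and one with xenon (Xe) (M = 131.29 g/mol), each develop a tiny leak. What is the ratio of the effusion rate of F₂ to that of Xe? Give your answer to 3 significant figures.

1.86

From Graham's law, rate_F₂/rate_Xe = √(M_Xe/M_F₂) = √(131.29/38.00) = √3.455 = 1.86.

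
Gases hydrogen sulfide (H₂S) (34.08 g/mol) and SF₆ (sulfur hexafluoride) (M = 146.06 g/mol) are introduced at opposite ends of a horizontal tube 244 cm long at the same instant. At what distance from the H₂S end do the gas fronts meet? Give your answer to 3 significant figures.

165 cm

Distances travelled in equal time are proportional to diffusion rates, so d_H₂S/d_SF₆ = √(M_SF₆/M_H₂S) = √(146.06/34.08) = 2.070.
With d_H₂S + d_SF₆ = 244 cm, d_SF₆ = 244/(1 + 2.070) = 79.47 cm.
d_H₂S = 244 − 79.47 = 165 cm.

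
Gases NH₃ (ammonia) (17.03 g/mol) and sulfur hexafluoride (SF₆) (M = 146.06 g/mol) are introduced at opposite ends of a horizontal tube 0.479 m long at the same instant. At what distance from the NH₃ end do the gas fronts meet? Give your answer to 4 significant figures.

Graham's law gives d_NH₃/d_SF₆ = rate_NH₃/rate_SF₆ = √(M_SF₆/M_NH₃) = √(146.06/17.03) = 2.929.
With d_NH₃ + d_SF₆ = 0.479 m, d_SF₆ = 0.479/(1 + 2.929) = 0.1219 m.
d_NH₃ = 0.479 − 0.1219 = 0.3571 m.

0.3571 m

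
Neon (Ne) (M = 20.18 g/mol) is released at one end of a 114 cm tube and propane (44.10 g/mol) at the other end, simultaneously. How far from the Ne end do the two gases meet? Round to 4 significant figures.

Distances travelled in equal time are proportional to diffusion rates, so d_Ne/d_C₃H₈ = √(M_C₃H₈/M_Ne) = √(44.10/20.18) = 1.478.
With d_Ne + d_C₃H₈ = 114 cm, d_C₃H₈ = 114/(1 + 1.478) = 46.00 cm.
d_Ne = 114 − 46.00 = 68.00 cm.

68.00 cm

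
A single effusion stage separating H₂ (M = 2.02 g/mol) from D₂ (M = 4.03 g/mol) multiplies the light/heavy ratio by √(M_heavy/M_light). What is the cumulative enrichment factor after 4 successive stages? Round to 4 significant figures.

Overall factor = α^4 with α = √(4.03/2.02), i.e. (4.03/2.02)^(4/2).
= 1.99505^2 = 3.980.

3.980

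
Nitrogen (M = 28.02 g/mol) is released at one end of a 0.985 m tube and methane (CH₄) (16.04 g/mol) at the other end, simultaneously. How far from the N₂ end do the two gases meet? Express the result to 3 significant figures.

The fronts meet when d_N₂ + d_CH₄ = L with d_N₂/d_CH₄ = √(M_CH₄/M_N₂) (Graham's law). Here √(M_CH₄/M_N₂) = √(16.04/28.02) = 0.7566.
With d_N₂ + d_CH₄ = 0.985 m, d_CH₄ = 0.985/(1 + 0.7566) = 0.5607 m.
d_N₂ = 0.985 − 0.5607 = 0.424 m.

0.424 m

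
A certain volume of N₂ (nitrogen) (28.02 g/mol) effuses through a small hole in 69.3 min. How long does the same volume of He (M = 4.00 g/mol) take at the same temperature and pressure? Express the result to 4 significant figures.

26.18 min

Since effusion rate ∝ 1/√M, t_He/t_N₂ = √(M_He/M_N₂) = √(4.00/28.02) = √0.1428 = 0.3778.
So the time for He is 69.3 × 0.3778 = 26.18 min.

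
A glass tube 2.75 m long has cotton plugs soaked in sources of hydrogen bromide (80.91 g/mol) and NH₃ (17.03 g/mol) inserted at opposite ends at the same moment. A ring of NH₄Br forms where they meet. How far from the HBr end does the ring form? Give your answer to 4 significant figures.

0.8649 m

Graham's law gives d_HBr/d_NH₃ = rate_HBr/rate_NH₃ = √(M_NH₃/M_HBr) = √(17.03/80.91) = 0.4588.
With d_HBr + d_NH₃ = 2.75 m, d_NH₃ = 2.75/(1 + 0.4588) = 1.885 m.
d_HBr = 2.75 − 1.885 = 0.8649 m.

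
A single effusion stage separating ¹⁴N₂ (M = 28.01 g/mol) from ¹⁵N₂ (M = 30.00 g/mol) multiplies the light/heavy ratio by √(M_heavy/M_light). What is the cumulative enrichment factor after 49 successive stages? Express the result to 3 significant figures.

5.37

After 49 stages the ratio has grown by (√(30.00/28.01))^49 = (30.00/28.01)^(49/2).
= 1.07105^(49/2) = 5.37.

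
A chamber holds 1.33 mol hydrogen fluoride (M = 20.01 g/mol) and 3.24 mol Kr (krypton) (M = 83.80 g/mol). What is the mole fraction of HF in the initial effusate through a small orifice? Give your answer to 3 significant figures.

The effusion rate of species i is ∝ p_i/√M_i ∝ n_i/√M_i.
So x_HF in the escaping gas = (n_HF/√M_HF) / Σ(n_i/√M_i)
= (1.33/√20.01) / (1.33/√20.01 + 3.24/√83.80) = 0.2973/(0.2973 + 0.3539) = 0.457.

0.457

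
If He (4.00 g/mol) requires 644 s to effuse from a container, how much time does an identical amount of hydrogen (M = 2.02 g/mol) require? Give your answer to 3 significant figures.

By Graham's law, t_H₂/t_He = √(M_H₂/M_He) = √(2.02/4.00) = √0.5050 = 0.7106.
So the time for H₂ is 644 × 0.7106 = 458 s.

458 s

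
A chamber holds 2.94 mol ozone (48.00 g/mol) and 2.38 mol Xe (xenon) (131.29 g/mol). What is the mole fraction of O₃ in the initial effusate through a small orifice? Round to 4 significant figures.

0.6714

The effusion rate of species i is ∝ p_i/√M_i ∝ n_i/√M_i.
Mole fraction of O₃ in the effusate = (n_O₃/√M_O₃) / (n_O₃/√M_O₃ + n_Xe/√M_Xe)
= (2.94/√48.00) / (2.94/√48.00 + 2.38/√131.29) = 0.4244/(0.4244 + 0.2077) = 0.6714.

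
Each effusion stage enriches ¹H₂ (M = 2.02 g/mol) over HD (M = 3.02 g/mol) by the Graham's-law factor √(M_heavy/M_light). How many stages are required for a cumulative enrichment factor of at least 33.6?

18

Per stage α = (3.02/2.02)^(1/2) = 1.49505^0.5, giving ln α = 0.2011.
Need α^N ≥ 33.6 ⇒ N ≥ ln(33.6) / ln α = 3.515 / 0.2011 = 17.48.
Rounding up, N = 18 stages.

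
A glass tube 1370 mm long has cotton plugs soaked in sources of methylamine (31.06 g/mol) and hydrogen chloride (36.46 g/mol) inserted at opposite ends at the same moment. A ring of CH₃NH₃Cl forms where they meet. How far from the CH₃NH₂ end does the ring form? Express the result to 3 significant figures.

In equal time, each gas travels a distance ∝ its rate ∝ 1/√M, so d_CH₃NH₂/d_HCl = √(M_HCl/M_CH₃NH₂) = √(36.46/31.06) = 1.083.
With d_CH₃NH₂ + d_HCl = 1370 mm, d_HCl = 1370/(1 + 1.083) = 657.6 mm.
d_CH₃NH₂ = 1370 − 657.6 = 712 mm.

712 mm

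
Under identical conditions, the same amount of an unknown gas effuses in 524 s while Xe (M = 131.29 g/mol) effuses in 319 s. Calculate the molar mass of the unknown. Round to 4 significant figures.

354.3 g/mol

By Graham's law, t_X/t_Xe = √(M_X/M_Xe).
524/319 = 1.643 = √(M_X/131.29)
M_X = 131.29 × 1.643² = 131.29 × 2.698 = 354.3 g/mol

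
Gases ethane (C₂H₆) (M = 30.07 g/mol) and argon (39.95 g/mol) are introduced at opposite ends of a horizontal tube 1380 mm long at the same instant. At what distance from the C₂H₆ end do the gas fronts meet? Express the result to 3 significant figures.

The fronts meet when d_C₂H₆ + d_Ar = L with d_C₂H₆/d_Ar = √(M_Ar/M_C₂H₆) (Graham's law). Here √(M_Ar/M_C₂H₆) = √(39.95/30.07) = 1.153.
With d_C₂H₆ + d_Ar = 1380 mm, d_Ar = 1380/(1 + 1.153) = 641.1 mm.
d_C₂H₆ = 1380 − 641.1 = 739 mm.

739 mm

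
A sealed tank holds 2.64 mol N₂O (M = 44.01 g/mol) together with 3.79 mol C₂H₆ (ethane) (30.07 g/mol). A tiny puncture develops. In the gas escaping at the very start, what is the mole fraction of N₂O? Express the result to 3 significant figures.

The effusion rate of species i is ∝ p_i/√M_i ∝ n_i/√M_i.
So x_N₂O in the escaping gas = (n_N₂O/√M_N₂O) / Σ(n_i/√M_i)
= (2.64/√44.01) / (2.64/√44.01 + 3.79/√30.07) = 0.3979/(0.3979 + 0.6912) = 0.365.

0.365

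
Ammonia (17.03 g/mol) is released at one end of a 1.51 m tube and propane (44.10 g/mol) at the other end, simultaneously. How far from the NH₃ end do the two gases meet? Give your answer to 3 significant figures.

0.931 m

Graham's law gives d_NH₃/d_C₃H₈ = rate_NH₃/rate_C₃H₈ = √(M_C₃H₈/M_NH₃) = √(44.10/17.03) = 1.609.
With d_NH₃ + d_C₃H₈ = 1.51 m, d_C₃H₈ = 1.51/(1 + 1.609) = 0.5787 m.
d_NH₃ = 1.51 − 0.5787 = 0.931 m.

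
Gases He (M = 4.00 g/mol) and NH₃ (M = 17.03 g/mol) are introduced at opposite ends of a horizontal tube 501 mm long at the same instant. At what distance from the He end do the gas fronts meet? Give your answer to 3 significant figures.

The fronts meet when d_He + d_NH₃ = L with d_He/d_NH₃ = √(M_NH₃/M_He) (Graham's law). Here √(M_NH₃/M_He) = √(17.03/4.00) = 2.063.
With d_He + d_NH₃ = 501 mm, d_NH₃ = 501/(1 + 2.063) = 163.5 mm.
d_He = 501 − 163.5 = 337 mm.

337 mm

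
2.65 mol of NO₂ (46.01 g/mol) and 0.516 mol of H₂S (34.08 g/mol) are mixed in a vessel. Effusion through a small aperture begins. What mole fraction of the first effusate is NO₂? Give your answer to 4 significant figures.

0.8155

Each component's effusion rate ∝ (its partial pressure)·(1/√M) ∝ n_i/√M_i.
x_NO₂(eff) = (n_NO₂/√M_NO₂) / (n_NO₂/√M_NO₂ + n_H₂S/√M_H₂S)
= (2.65/√46.01) / (2.65/√46.01 + 0.516/√34.08) = 0.3907/(0.3907 + 0.08839) = 0.8155.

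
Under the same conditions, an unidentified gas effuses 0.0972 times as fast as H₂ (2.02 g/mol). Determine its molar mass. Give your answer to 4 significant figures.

213.8 g/mol

Using Graham's law: rate_X/rate_H₂ = √(M_H₂/M_X).
0.0972 = √(2.02/M_X)
M_X = 2.02 / 0.0972² = 2.02 / 0.009448 = 213.8 g/mol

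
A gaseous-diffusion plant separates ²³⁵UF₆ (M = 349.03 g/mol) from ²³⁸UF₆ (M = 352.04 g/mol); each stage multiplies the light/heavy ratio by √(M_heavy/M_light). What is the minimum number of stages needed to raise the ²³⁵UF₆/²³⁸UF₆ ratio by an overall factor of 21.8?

Per stage α = (352.04/349.03)^(1/2) = 1.00862^0.5, giving ln α = 0.004293.
Need α^N ≥ 21.8 ⇒ N ≥ ln(21.8) / ln α = 3.082 / 0.004293 = 717.81.
Rounding up, N = 718 stages.

718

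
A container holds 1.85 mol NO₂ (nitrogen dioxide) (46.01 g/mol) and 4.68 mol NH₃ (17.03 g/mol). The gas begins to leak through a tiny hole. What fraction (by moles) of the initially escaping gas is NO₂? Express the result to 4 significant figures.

0.1939

Rate_i ∝ x_i/√M_i (Graham's law weighted by mole fraction), so the effusate composition follows n_i/√M_i.
Mole fraction of NO₂ in the effusate = (n_NO₂/√M_NO₂) / (n_NO₂/√M_NO₂ + n_NH₃/√M_NH₃)
= (1.85/√46.01) / (1.85/√46.01 + 4.68/√17.03) = 0.2727/(0.2727 + 1.134) = 0.1939.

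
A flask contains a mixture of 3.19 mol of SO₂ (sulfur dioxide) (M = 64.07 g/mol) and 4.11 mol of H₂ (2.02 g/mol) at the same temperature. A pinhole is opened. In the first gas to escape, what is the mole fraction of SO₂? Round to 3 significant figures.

Rate_i ∝ x_i/√M_i (Graham's law weighted by mole fraction), so the effusate composition follows n_i/√M_i.
x_SO₂(eff) = (n_SO₂/√M_SO₂) / (n_SO₂/√M_SO₂ + n_H₂/√M_H₂)
= (3.19/√64.07) / (3.19/√64.07 + 4.11/√2.02) = 0.3985/(0.3985 + 2.892) = 0.121.

0.121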